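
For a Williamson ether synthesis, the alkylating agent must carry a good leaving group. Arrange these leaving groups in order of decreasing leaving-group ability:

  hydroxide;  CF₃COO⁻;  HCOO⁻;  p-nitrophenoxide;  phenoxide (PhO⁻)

CF₃COO⁻ > HCOO⁻ > p-nitrophenoxide > phenoxide (PhO⁻) > hydroxide

A good leaving group is a weak base: the lower the pKₐ of its conjugate acid, the more readily it departs.
CF₃COO⁻: pKₐ(CF₃COOH) ≈ 0.2 — strongly electron-withdrawing CF₃ stabilises the carboxylate
HCOO⁻: pKₐ(HCOOH) ≈ 3.8 — resonance-stabilised carboxylate
p-nitrophenoxide: pKₐ(p-nitrophenol) ≈ 7.2 — nitro group delocalises the charge; the classic chromogenic LG
phenoxide (PhO⁻): pKₐ(C₆H₅OH (phenol)) ≈ 10
hydroxide: pKₐ(H₂O) ≈ 15.7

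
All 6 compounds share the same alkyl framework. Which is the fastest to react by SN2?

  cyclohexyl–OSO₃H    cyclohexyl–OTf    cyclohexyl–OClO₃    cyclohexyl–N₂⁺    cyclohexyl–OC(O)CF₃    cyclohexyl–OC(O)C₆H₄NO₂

Identical carbon frameworks mean the comparison reduces to leaving-group quality.
Leaving-group ability tracks the stability of the departed species; conjugate-acid pKₐ is the usual yardstick (lower pKₐ → better LG).
cyclohexyl–N₂⁺ loses N₂: no meaningful conjugate acid; N₂ departs as an exceptionally stable neutral molecule
cyclohexyl–OTf loses OTf⁻: pKₐ(CF₃SO₃H (triflic acid)) ≈ -14
cyclohexyl–OClO₃ loses ClO₄⁻: pKₐ(HClO₄) ≈ -10
cyclohexyl–OSO₃H loses HSO₄⁻: pKₐ(H₂SO₄) ≈ -3
cyclohexyl–OC(O)CF₃ loses CF₃COO⁻: pKₐ(CF₃COOH) ≈ 0.2
cyclohexyl–OC(O)C₆H₄NO₂ loses p-O₂N–C₆H₄–COO⁻: pKₐ(p-nitrobenzoic acid) ≈ 3.4

cyclohexyl–N₂⁺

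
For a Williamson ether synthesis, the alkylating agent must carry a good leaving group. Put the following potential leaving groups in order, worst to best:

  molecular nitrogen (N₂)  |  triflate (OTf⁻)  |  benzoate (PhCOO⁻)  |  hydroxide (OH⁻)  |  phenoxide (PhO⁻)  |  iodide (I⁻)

The more stable X⁻ (or X) is on its own — i.e. the weaker a base it is — the better a leaving group it makes.
molecular nitrogen (N₂): no meaningful conjugate acid; N₂ departs as an exceptionally stable neutral molecule
triflate (OTf⁻): pKₐ(CF₃SO₃H (triflic acid)) ≈ -14 — charge spread over three oxygens and a CF₃ group; the premier leaving group in synthesis
iodide (I⁻): pKₐ(HI) ≈ -10
benzoate (PhCOO⁻): pKₐ(C₆H₅COOH) ≈ 4.2
phenoxide (PhO⁻): pKₐ(C₆H₅OH (phenol)) ≈ 10 — resonance into the ring helps, but still a poor LG
hydroxide (OH⁻): pKₐ(H₂O) ≈ 15.7 — strong base; essentially never leaves without prior activation
Listed from poorest to best leaving group as asked.

hydroxide (OH⁻) < phenoxide (PhO⁻) < benzoate (PhCOO⁻) < iodide (I⁻) < triflate (OTf⁻) < molecular nitrogen (N₂)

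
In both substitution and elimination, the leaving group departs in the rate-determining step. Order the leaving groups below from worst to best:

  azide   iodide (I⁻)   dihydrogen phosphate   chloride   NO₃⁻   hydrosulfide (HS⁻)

hydrosulfide (HS⁻) < azide < dihydrogen phosphate < NO₃⁻ < chloride < iodide (I⁻)

iodide (I⁻): pKₐ(HI) ≈ -10
chloride: pKₐ(HCl) ≈ -7
NO₃⁻: pKₐ(HNO₃) ≈ -1.3
dihydrogen phosphate: pKₐ(H₃PO₄) ≈ 2.1
azide: pKₐ(HN₃) ≈ 4.7
hydrosulfide (HS⁻): pKₐ(H₂S) ≈ 7
The question asks for worst first, so the sequence is read in increasing leaving-group ability.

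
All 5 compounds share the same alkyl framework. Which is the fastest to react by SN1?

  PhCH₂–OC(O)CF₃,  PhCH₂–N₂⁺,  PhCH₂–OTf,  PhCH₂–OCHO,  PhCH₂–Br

Identical carbon frameworks mean the comparison reduces to leaving-group quality.
Rank by basicity of the departing species: weakest base leaves most easily.
PhCH₂–N₂⁺ loses N₂: no meaningful conjugate acid; N₂ departs as an exceptionally stable neutral molecule
PhCH₂–OTf loses OTf⁻: pKₐ(CF₃SO₃H (triflic acid)) ≈ -14
PhCH₂–Br loses Br⁻: pKₐ(HBr) ≈ -9
PhCH₂–OC(O)CF₃ loses CF₃COO⁻: pKₐ(CF₃COOH) ≈ 0.2
PhCH₂–OCHO loses HCOO⁻: pKₐ(HCOOH) ≈ 3.8

PhCH₂–N₂⁺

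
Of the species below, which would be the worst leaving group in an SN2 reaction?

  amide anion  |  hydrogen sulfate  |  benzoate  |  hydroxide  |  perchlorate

amide anion

Leaving-group ability tracks the stability of the departed species; conjugate-acid pKₐ is the usual yardstick (lower pKₐ → better LG).
perchlorate: pKₐ(HClO₄) ≈ -10
hydrogen sulfate: pKₐ(H₂SO₄) ≈ -3
benzoate: pKₐ(C₆H₅COOH) ≈ 4.2
hydroxide: pKₐ(H₂O) ≈ 15.7
amide anion: pKₐ(NH₃) ≈ 38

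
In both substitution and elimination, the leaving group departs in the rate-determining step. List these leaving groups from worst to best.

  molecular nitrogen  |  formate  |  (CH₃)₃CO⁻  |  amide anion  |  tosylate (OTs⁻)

amide anion < (CH₃)₃CO⁻ < formate < tosylate (OTs⁻) < molecular nitrogen

molecular nitrogen: no meaningful conjugate acid; N₂ departs as an exceptionally stable neutral molecule
tosylate (OTs⁻): pKₐ(p-CH₃C₆H₄SO₃H (TsOH)) ≈ -2.8 — resonance-delocalised arenesulfonate
formate: pKₐ(HCOOH) ≈ 3.8
(CH₃)₃CO⁻: pKₐ(t-BuOH) ≈ 18 — bulky, strongly basic alkoxide
amide anion: pKₐ(NH₃) ≈ 38 — extremely strong base; never a leaving group
The question asks for worst first, so the sequence is read in increasing leaving-group ability.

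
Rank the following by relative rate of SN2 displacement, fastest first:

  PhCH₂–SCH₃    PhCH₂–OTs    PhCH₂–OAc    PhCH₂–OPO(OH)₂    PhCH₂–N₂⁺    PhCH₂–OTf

Identical carbon frameworks mean the comparison reduces to leaving-group quality.
Rank by basicity of the departing species: weakest base leaves most easily.
PhCH₂–N₂⁺ loses N₂: no meaningful conjugate acid; N₂ departs as an exceptionally stable neutral molecule
PhCH₂–OTf loses OTf⁻: pKₐ(CF₃SO₃H (triflic acid)) ≈ -14
PhCH₂–OTs loses OTs⁻: pKₐ(p-CH₃C₆H₄SO₃H (TsOH)) ≈ -2.8
PhCH₂–OPO(OH)₂ loses H₂PO₄⁻: pKₐ(H₃PO₄) ≈ 2.1
PhCH₂–OAc loses AcO⁻: pKₐ(CH₃COOH) ≈ 4.8
PhCH₂–SCH₃ loses RS⁻: pKₐ(RSH (a thiol)) ≈ 10.5

PhCH₂–N₂⁺ > PhCH₂–OTf > PhCH₂–OTs > PhCH₂–OPO(OH)₂ > PhCH₂–OAc > PhCH₂–SCH₃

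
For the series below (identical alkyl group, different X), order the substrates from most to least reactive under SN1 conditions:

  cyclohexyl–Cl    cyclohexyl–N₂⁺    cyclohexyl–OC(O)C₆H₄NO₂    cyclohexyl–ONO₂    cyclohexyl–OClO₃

Identical carbon frameworks mean the comparison reduces to leaving-group quality.
Rank by basicity of the departing species: weakest base leaves most easily.
cyclohexyl–N₂⁺ loses N₂: no meaningful conjugate acid; N₂ departs as an exceptionally stable neutral molecule
cyclohexyl–OClO₃ loses ClO₄⁻: pKₐ(HClO₄) ≈ -10
cyclohexyl–Cl loses Cl⁻: pKₐ(HCl) ≈ -7
cyclohexyl–ONO₂ loses NO₃⁻: pKₐ(HNO₃) ≈ -1.3
cyclohexyl–OC(O)C₆H₄NO₂ loses p-O₂N–C₆H₄–COO⁻: pKₐ(p-nitrobenzoic acid) ≈ 3.4

cyclohexyl–N₂⁺ > cyclohexyl–OClO₃ > cyclohexyl–Cl > cyclohexyl–ONO₂ > cyclohexyl–OC(O)C₆H₄NO₂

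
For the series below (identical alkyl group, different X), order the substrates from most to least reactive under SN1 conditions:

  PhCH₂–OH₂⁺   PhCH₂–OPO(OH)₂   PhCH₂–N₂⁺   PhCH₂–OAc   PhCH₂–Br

PhCH₂–N₂⁺ > PhCH₂–Br > PhCH₂–OH₂⁺ > PhCH₂–OPO(OH)₂ > PhCH₂–OAc

With the same alkyl group throughout, only the leaving group differentiates the rates.
Leaving-group ability tracks the stability of the departed species; conjugate-acid pKₐ is the usual yardstick (lower pKₐ → better LG).
PhCH₂–N₂⁺ loses N₂: no meaningful conjugate acid; N₂ departs as an exceptionally stable neutral molecule
PhCH₂–Br loses Br⁻: pKₐ(HBr) ≈ -9
PhCH₂–OH₂⁺ loses H₂O: pKₐ(H₃O⁺) ≈ -1.7
PhCH₂–OPO(OH)₂ loses H₂PO₄⁻: pKₐ(H₃PO₄) ≈ 2.1
PhCH₂–OAc loses AcO⁻: pKₐ(CH₃COOH) ≈ 4.8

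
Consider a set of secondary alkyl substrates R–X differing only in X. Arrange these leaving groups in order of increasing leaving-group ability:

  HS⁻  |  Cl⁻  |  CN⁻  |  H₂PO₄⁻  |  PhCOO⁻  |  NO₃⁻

CN⁻ < HS⁻ < PhCOO⁻ < H₂PO₄⁻ < NO₃⁻ < Cl⁻

Cl⁻: pKₐ(HCl) ≈ -7 — moderately weak base
NO₃⁻: pKₐ(HNO₃) ≈ -1.3 — resonance-delocalised over three oxygens
H₂PO₄⁻: pKₐ(H₃PO₄) ≈ 2.1 — moderate base; biological leaving group after further activation
PhCOO⁻: pKₐ(C₆H₅COOH) ≈ 4.2
HS⁻: pKₐ(H₂S) ≈ 7 — larger and more polarisable than the oxygen analogue
CN⁻: pKₐ(HCN) ≈ 9.2
Listed from poorest to best leaving group as asked.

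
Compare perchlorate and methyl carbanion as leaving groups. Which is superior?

perchlorate

perchlorate is the better leaving group.
pKₐ(HClO₄) ≈ -10 versus pKₐ(CH₄) ≈ 48: perchlorate is the much weaker base.
Extremely weak base; rarely used for safety reasons.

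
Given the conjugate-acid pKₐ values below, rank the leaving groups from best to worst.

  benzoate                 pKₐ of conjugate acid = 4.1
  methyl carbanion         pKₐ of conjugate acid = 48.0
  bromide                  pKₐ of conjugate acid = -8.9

Lower conjugate-acid pKₐ ⇒ weaker base ⇒ better leaving group.
Sorting by the given values: bromide (-8.9), benzoate (4.1), methyl carbanion (48.0).

bromide > benzoate > methyl carbanion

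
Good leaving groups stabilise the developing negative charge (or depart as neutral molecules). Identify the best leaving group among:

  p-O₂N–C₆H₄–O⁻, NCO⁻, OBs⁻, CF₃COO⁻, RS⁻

OBs⁻

Leaving-group ability tracks the stability of the departed species; conjugate-acid pKₐ is the usual yardstick (lower pKₐ → better LG).
OBs⁻: pKₐ(p-BrC₆H₄SO₃H) ≈ -2.8
CF₃COO⁻: pKₐ(CF₃COOH) ≈ 0.2
NCO⁻: pKₐ(HOCN) ≈ 3.5
p-O₂N–C₆H₄–O⁻: pKₐ(p-nitrophenol) ≈ 7.2
RS⁻: pKₐ(RSH (a thiol)) ≈ 10.5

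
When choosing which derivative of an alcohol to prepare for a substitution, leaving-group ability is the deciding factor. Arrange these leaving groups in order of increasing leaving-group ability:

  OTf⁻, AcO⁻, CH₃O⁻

OTf⁻: pKₐ(CF₃SO₃H (triflic acid)) ≈ -14
AcO⁻: pKₐ(CH₃COOH) ≈ 4.8 — resonance-stabilised but still a weak base
CH₃O⁻: pKₐ(CH₃OH) ≈ 15.5 — strong base; alkoxides do not leave unassisted
Listed from poorest to best leaving group as asked.

CH₃O⁻ < AcO⁻ < OTf⁻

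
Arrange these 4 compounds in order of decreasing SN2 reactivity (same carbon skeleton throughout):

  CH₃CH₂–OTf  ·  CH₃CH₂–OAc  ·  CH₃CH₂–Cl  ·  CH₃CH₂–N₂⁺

CH₃CH₂–N₂⁺ > CH₃CH₂–OTf > CH₃CH₂–Cl > CH₃CH₂–OAc

Identical carbon frameworks mean the comparison reduces to leaving-group quality.
The more stable X⁻ (or X) is on its own — i.e. the weaker a base it is — the better a leaving group it makes.
CH₃CH₂–N₂⁺ loses N₂: no meaningful conjugate acid; N₂ departs as an exceptionally stable neutral molecule
CH₃CH₂–OTf loses OTf⁻: pKₐ(CF₃SO₃H (triflic acid)) ≈ -14
CH₃CH₂–Cl loses Cl⁻: pKₐ(HCl) ≈ -7
CH₃CH₂–OAc loses AcO⁻: pKₐ(CH₃COOH) ≈ 4.8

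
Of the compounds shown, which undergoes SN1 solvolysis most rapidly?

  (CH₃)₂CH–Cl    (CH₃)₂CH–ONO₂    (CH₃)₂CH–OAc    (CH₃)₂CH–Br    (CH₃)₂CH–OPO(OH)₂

(CH₃)₂CH–Br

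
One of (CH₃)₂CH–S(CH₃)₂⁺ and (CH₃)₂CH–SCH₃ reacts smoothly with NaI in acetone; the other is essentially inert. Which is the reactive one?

(CH₃)₂CH–S(CH₃)₂⁺

From (CH₃)₂CH–SCH₃ the departing group would be RS⁻ (pKₐ(RSH (a thiol)) ≈ 10.5). Moderately basic; rarely leaves without activation.
From (CH₃)₂CH–S(CH₃)₂⁺ the leaving group is SR'₂ (pKₐ(R'₂SH⁺) ≈ -7). Neutral; leaves from a sulfonium salt (R–SR'₂⁺).
(In practice (CH₃)₂CH–S(CH₃)₂⁺ is made from (CH₃)₂CH–SCH₃ by S-methylation with CH₃I, allowing neutral dimethyl sulfide, rather than methanethiolate, to depart.)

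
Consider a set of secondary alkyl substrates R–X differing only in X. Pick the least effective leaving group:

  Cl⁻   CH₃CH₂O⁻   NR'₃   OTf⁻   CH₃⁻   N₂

CH₃⁻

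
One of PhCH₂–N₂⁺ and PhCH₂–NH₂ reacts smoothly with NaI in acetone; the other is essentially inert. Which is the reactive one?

From PhCH₂–NH₂ the departing group would be NH₂⁻ (pKₐ(NH₃) ≈ 38). Extremely strong base; never a leaving group.
From PhCH₂–N₂⁺ the leaving group is N₂ (no meaningful conjugate acid; N₂ departs as an exceptionally stable neutral molecule).
(In practice PhCH₂–N₂⁺ is made from PhCH₂–NH₂ by diazotisation (NaNO₂ / HCl, 0 °C), generating a diazonium salt that expels N₂.)

PhCH₂–N₂⁺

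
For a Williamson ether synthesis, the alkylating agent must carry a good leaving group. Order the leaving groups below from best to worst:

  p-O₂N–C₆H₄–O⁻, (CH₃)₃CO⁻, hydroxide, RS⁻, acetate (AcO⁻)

acetate (AcO⁻) > p-O₂N–C₆H₄–O⁻ > RS⁻ > hydroxide > (CH₃)₃CO⁻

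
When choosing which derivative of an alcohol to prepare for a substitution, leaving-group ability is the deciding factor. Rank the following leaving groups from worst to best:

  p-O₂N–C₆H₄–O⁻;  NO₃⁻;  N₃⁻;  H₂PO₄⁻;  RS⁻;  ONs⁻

ONs⁻: pKₐ(p-O₂NC₆H₄SO₃H) ≈ -3.5
NO₃⁻: pKₐ(HNO₃) ≈ -1.3
H₂PO₄⁻: pKₐ(H₃PO₄) ≈ 2.1
N₃⁻: pKₐ(HN₃) ≈ 4.7
p-O₂N–C₆H₄–O⁻: pKₐ(p-nitrophenol) ≈ 7.2
RS⁻: pKₐ(RSH (a thiol)) ≈ 10.5
The question asks for worst first, so the sequence is read in increasing leaving-group ability.

RS⁻ < p-O₂N–C₆H₄–O⁻ < N₃⁻ < H₂PO₄⁻ < NO₃⁻ < ONs⁻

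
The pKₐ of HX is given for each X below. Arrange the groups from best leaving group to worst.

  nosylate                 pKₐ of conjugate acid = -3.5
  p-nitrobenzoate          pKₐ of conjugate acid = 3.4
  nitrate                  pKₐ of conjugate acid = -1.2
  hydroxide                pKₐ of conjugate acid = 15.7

Lower conjugate-acid pKₐ ⇒ weaker base ⇒ better leaving group.
Sorting by the given values: nosylate (-3.5), nitrate (-1.2), p-nitrobenzoate (3.4), hydroxide (15.7).

nosylate > nitrate > p-nitrobenzoate > hydroxide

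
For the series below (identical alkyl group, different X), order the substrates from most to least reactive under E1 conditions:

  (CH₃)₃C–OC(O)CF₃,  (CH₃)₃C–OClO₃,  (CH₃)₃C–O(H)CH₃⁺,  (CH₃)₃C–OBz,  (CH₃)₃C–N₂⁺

(CH₃)₃C–N₂⁺ > (CH₃)₃C–OClO₃ > (CH₃)₃C–O(H)CH₃⁺ > (CH₃)₃C–OC(O)CF₃ > (CH₃)₃C–OBz

Same R in every case — rank the leaving groups.
Rank by basicity of the departing species: weakest base leaves most easily.
(CH₃)₃C–N₂⁺ loses N₂: no meaningful conjugate acid; N₂ departs as an exceptionally stable neutral molecule
(CH₃)₃C–OClO₃ loses ClO₄⁻: pKₐ(HClO₄) ≈ -10
(CH₃)₃C–O(H)CH₃⁺ loses R'OH: pKₐ(R'OH₂⁺) ≈ -2.4
(CH₃)₃C–OC(O)CF₃ loses CF₃COO⁻: pKₐ(CF₃COOH) ≈ 0.2
(CH₃)₃C–OBz loses PhCOO⁻: pKₐ(C₆H₅COOH) ≈ 4.2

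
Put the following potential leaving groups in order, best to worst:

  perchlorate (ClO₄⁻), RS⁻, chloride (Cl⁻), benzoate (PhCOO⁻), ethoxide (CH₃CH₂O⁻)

Leaving-group ability tracks the stability of the departed species; conjugate-acid pKₐ is the usual yardstick (lower pKₐ → better LG).
perchlorate (ClO₄⁻): pKₐ(HClO₄) ≈ -10
chloride (Cl⁻): pKₐ(HCl) ≈ -7
benzoate (PhCOO⁻): pKₐ(C₆H₅COOH) ≈ 4.2 — aryl carboxylate
RS⁻: pKₐ(RSH (a thiol)) ≈ 10.5
ethoxide (CH₃CH₂O⁻): pKₐ(CH₃CH₂OH) ≈ 16 — strong base; alkoxides do not leave unassisted

perchlorate (ClO₄⁻) > chloride (Cl⁻) > benzoate (PhCOO⁻) > RS⁻ > ethoxide (CH₃CH₂O⁻)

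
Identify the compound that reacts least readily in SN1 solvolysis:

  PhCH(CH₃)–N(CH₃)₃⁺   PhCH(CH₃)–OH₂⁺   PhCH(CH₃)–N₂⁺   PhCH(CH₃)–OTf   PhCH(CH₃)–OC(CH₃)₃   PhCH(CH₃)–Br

Identical carbon frameworks mean the comparison reduces to leaving-group quality.
A good leaving group is a weak base: the lower the pKₐ of its conjugate acid, the more readily it departs.
PhCH(CH₃)–N₂⁺ loses N₂: no meaningful conjugate acid; N₂ departs as an exceptionally stable neutral molecule
PhCH(CH₃)–OTf loses OTf⁻: pKₐ(CF₃SO₃H (triflic acid)) ≈ -14
PhCH(CH₃)–Br loses Br⁻: pKₐ(HBr) ≈ -9
PhCH(CH₃)–OH₂⁺ loses H₂O: pKₐ(H₃O⁺) ≈ -1.7
PhCH(CH₃)–N(CH₃)₃⁺ loses NR'₃: pKₐ(R'₃NH⁺) ≈ 10.7
PhCH(CH₃)–OC(CH₃)₃ loses (CH₃)₃CO⁻: pKₐ(t-BuOH) ≈ 18

PhCH(CH₃)–OC(CH₃)₃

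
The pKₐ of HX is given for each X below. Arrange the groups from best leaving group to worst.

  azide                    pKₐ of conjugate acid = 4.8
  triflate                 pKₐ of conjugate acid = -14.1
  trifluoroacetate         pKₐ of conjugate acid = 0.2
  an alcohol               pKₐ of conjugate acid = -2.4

Lower conjugate-acid pKₐ ⇒ weaker base ⇒ better leaving group.
Sorting by the given values: triflate (-14.1), an alcohol (-2.4), trifluoroacetate (0.2), azide (4.8).

triflate > an alcohol > trifluoroacetate > azide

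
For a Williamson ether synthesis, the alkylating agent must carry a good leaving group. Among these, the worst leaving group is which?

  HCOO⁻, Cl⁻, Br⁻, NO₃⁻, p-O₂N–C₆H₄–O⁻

The more stable X⁻ (or X) is on its own — i.e. the weaker a base it is — the better a leaving group it makes.
Br⁻: pKₐ(HBr) ≈ -9
Cl⁻: pKₐ(HCl) ≈ -7
NO₃⁻: pKₐ(HNO₃) ≈ -1.3
HCOO⁻: pKₐ(HCOOH) ≈ 3.8
p-O₂N–C₆H₄–O⁻: pKₐ(p-nitrophenol) ≈ 7.2

p-O₂N–C₆H₄–O⁻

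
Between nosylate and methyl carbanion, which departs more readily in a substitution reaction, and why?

nosylate

nosylate is the better leaving group.
pKₐ(p-O₂NC₆H₄SO₃H) ≈ -3.5 versus pKₐ(CH₄) ≈ 48: nosylate is the much weaker base.
P-nitro group further stabilises the sulfonate.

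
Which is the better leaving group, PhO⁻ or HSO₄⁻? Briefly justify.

HSO₄⁻ is the better leaving group.
pKₐ(H₂SO₄) ≈ -3 versus pKₐ(C₆H₅OH (phenol)) ≈ 10: HSO₄⁻ is the much weaker base.
Conjugate base of a strong mineral acid.

HSO₄⁻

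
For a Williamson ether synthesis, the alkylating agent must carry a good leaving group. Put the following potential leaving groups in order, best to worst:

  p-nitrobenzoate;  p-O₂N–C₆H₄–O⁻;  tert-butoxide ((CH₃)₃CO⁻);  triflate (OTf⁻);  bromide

triflate (OTf⁻) > bromide > p-nitrobenzoate > p-O₂N–C₆H₄–O⁻ > tert-butoxide ((CH₃)₃CO⁻)

triflate (OTf⁻): pKₐ(CF₃SO₃H (triflic acid)) ≈ -14
bromide: pKₐ(HBr) ≈ -9
p-nitrobenzoate: pKₐ(p-nitrobenzoic acid) ≈ 3.4
p-O₂N–C₆H₄–O⁻: pKₐ(p-nitrophenol) ≈ 7.2 — nitro group delocalises the charge; the classic chromogenic LG
tert-butoxide ((CH₃)₃CO⁻): pKₐ(t-BuOH) ≈ 18 — bulky, strongly basic alkoxide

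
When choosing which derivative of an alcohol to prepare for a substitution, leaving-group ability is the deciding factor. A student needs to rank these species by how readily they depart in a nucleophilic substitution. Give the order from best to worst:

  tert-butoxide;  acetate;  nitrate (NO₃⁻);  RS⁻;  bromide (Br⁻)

bromide (Br⁻) > nitrate (NO₃⁻) > acetate > RS⁻ > tert-butoxide

bromide (Br⁻): pKₐ(HBr) ≈ -9
nitrate (NO₃⁻): pKₐ(HNO₃) ≈ -1.3
acetate: pKₐ(CH₃COOH) ≈ 4.8
RS⁻: pKₐ(RSH (a thiol)) ≈ 10.5
tert-butoxide: pKₐ(t-BuOH) ≈ 18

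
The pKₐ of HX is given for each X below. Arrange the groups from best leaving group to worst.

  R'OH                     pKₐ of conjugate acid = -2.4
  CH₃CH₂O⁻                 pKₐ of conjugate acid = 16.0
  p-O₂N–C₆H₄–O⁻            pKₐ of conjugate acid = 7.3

Lower conjugate-acid pKₐ ⇒ weaker base ⇒ better leaving group.
Sorting by the given values: R'OH (-2.4), p-O₂N–C₆H₄–O⁻ (7.3), CH₃CH₂O⁻ (16.0).

R'OH > p-O₂N–C₆H₄–O⁻ > CH₃CH₂O⁻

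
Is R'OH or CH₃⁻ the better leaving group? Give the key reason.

R'OH is the better leaving group.
pKₐ(R'OH₂⁺) ≈ -2.4 versus pKₐ(CH₄) ≈ 48: R'OH is the much weaker base.
Neutral; leaves from a protonated ether (an oxonium ion, R–O(H)R'⁺).

R'OH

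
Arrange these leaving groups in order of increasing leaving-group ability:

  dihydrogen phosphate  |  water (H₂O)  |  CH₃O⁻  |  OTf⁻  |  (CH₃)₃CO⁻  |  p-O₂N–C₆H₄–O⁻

A good leaving group is a weak base: the lower the pKₐ of its conjugate acid, the more readily it departs.
OTf⁻: pKₐ(CF₃SO₃H (triflic acid)) ≈ -14
water (H₂O): pKₐ(H₃O⁺) ≈ -1.7
dihydrogen phosphate: pKₐ(H₃PO₄) ≈ 2.1
p-O₂N–C₆H₄–O⁻: pKₐ(p-nitrophenol) ≈ 7.2
CH₃O⁻: pKₐ(CH₃OH) ≈ 15.5
(CH₃)₃CO⁻: pKₐ(t-BuOH) ≈ 18
Reversing gives the worst-to-best order requested.

(CH₃)₃CO⁻ < CH₃O⁻ < p-O₂N–C₆H₄–O⁻ < dihydrogen phosphate < water (H₂O) < OTf⁻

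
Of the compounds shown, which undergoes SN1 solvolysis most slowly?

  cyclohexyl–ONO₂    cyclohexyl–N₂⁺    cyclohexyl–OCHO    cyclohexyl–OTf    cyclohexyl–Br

cyclohexyl–OCHO

Identical carbon frameworks mean the comparison reduces to leaving-group quality.
Leaving-group ability tracks the stability of the departed species; conjugate-acid pKₐ is the usual yardstick (lower pKₐ → better LG).
cyclohexyl–N₂⁺ loses N₂: no meaningful conjugate acid; N₂ departs as an exceptionally stable neutral molecule
cyclohexyl–OTf loses OTf⁻: pKₐ(CF₃SO₃H (triflic acid)) ≈ -14
cyclohexyl–Br loses Br⁻: pKₐ(HBr) ≈ -9
cyclohexyl–ONO₂ loses NO₃⁻: pKₐ(HNO₃) ≈ -1.3
cyclohexyl–OCHO loses HCOO⁻: pKₐ(HCOOH) ≈ 3.8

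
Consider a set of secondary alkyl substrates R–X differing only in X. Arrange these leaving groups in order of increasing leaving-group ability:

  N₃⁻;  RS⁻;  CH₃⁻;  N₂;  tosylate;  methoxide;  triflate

N₂: no meaningful conjugate acid; N₂ departs as an exceptionally stable neutral molecule
triflate: pKₐ(CF₃SO₃H (triflic acid)) ≈ -14 — charge spread over three oxygens and a CF₃ group; the premier leaving group in synthesis
tosylate: pKₐ(p-CH₃C₆H₄SO₃H (TsOH)) ≈ -2.8 — resonance-delocalised arenesulfonate
N₃⁻: pKₐ(HN₃) ≈ 4.7 — linear, resonance-stabilised
RS⁻: pKₐ(RSH (a thiol)) ≈ 10.5 — moderately basic; rarely leaves without activation
methoxide: pKₐ(CH₃OH) ≈ 15.5 — strong base; alkoxides do not leave unassisted
CH₃⁻: pKₐ(CH₄) ≈ 48
Reversing gives the worst-to-best order requested.

CH₃⁻ < methoxide < RS⁻ < N₃⁻ < tosylate < triflate < N₂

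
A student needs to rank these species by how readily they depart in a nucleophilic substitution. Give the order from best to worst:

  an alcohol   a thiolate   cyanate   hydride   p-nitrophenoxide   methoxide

an alcohol > cyanate > p-nitrophenoxide > a thiolate > methoxide > hydride

Rank by basicity of the departing species: weakest base leaves most easily.
an alcohol: pKₐ(R'OH₂⁺) ≈ -2.4
cyanate: pKₐ(HOCN) ≈ 3.5 — resonance between N and O
p-nitrophenoxide: pKₐ(p-nitrophenol) ≈ 7.2
a thiolate: pKₐ(RSH (a thiol)) ≈ 10.5
methoxide: pKₐ(CH₃OH) ≈ 15.5
hydride: pKₐ(H₂) ≈ 36 — extremely strong base; leaves only in special hydride-transfer contexts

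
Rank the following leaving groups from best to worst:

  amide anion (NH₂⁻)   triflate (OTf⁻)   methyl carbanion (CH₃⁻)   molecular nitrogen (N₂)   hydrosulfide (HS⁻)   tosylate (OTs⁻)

Rank by basicity of the departing species: weakest base leaves most easily.
molecular nitrogen (N₂): no meaningful conjugate acid; N₂ departs as an exceptionally stable neutral molecule
triflate (OTf⁻): pKₐ(CF₃SO₃H (triflic acid)) ≈ -14
tosylate (OTs⁻): pKₐ(p-CH₃C₆H₄SO₃H (TsOH)) ≈ -2.8 — resonance-delocalised arenesulfonate
hydrosulfide (HS⁻): pKₐ(H₂S) ≈ 7
amide anion (NH₂⁻): pKₐ(NH₃) ≈ 38 — extremely strong base; never a leaving group
methyl carbanion (CH₃⁻): pKₐ(CH₄) ≈ 48 — unstabilised carbanion; the worst conceivable leaving group

molecular nitrogen (N₂) > triflate (OTf⁻) > tosylate (OTs⁻) > hydrosulfide (HS⁻) > amide anion (NH₂⁻) > methyl carbanion (CH₃⁻)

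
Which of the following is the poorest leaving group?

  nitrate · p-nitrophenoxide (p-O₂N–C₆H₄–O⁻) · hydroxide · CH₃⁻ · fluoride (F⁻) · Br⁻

Br⁻: pKₐ(HBr) ≈ -9
nitrate: pKₐ(HNO₃) ≈ -1.3
fluoride (F⁻): pKₐ(HF) ≈ 3.2
p-nitrophenoxide (p-O₂N–C₆H₄–O⁻): pKₐ(p-nitrophenol) ≈ 7.2
hydroxide: pKₐ(H₂O) ≈ 15.7
CH₃⁻: pKₐ(CH₄) ≈ 48

CH₃⁻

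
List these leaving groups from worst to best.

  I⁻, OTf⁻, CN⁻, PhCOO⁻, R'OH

Rank by basicity of the departing species: weakest base leaves most easily.
OTf⁻: pKₐ(CF₃SO₃H (triflic acid)) ≈ -14
I⁻: pKₐ(HI) ≈ -10
R'OH: pKₐ(R'OH₂⁺) ≈ -2.4
PhCOO⁻: pKₐ(C₆H₅COOH) ≈ 4.2
CN⁻: pKₐ(HCN) ≈ 9.2
Listed from poorest to best leaving group as asked.

CN⁻ < PhCOO⁻ < R'OH < I⁻ < OTf⁻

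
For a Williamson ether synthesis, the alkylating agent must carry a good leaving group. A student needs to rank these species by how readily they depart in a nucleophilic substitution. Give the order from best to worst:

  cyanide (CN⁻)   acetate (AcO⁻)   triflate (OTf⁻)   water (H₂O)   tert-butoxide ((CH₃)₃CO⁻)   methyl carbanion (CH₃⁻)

triflate (OTf⁻) > water (H₂O) > acetate (AcO⁻) > cyanide (CN⁻) > tert-butoxide ((CH₃)₃CO⁻) > methyl carbanion (CH₃⁻)

triflate (OTf⁻): pKₐ(CF₃SO₃H (triflic acid)) ≈ -14
water (H₂O): pKₐ(H₃O⁺) ≈ -1.7
acetate (AcO⁻): pKₐ(CH₃COOH) ≈ 4.8
cyanide (CN⁻): pKₐ(HCN) ≈ 9.2
tert-butoxide ((CH₃)₃CO⁻): pKₐ(t-BuOH) ≈ 18
methyl carbanion (CH₃⁻): pKₐ(CH₄) ≈ 48 — unstabilised carbanion; the worst conceivable leaving group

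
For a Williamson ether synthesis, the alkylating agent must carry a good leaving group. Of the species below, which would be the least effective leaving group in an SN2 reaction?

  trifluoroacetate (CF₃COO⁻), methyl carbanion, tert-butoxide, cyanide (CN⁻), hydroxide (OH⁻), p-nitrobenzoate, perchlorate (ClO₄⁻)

Rank by basicity of the departing species: weakest base leaves most easily.
perchlorate (ClO₄⁻): pKₐ(HClO₄) ≈ -10
trifluoroacetate (CF₃COO⁻): pKₐ(CF₃COOH) ≈ 0.2
p-nitrobenzoate: pKₐ(p-nitrobenzoic acid) ≈ 3.4
cyanide (CN⁻): pKₐ(HCN) ≈ 9.2
hydroxide (OH⁻): pKₐ(H₂O) ≈ 15.7
tert-butoxide: pKₐ(t-BuOH) ≈ 18
methyl carbanion: pKₐ(CH₄) ≈ 48

methyl carbanion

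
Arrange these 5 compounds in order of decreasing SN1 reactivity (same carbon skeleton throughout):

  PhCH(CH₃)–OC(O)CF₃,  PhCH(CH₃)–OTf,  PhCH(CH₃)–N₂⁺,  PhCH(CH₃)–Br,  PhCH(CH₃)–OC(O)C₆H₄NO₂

The skeletons are identical, so relative rate is governed entirely by leaving-group ability.
Leaving-group ability tracks the stability of the departed species; conjugate-acid pKₐ is the usual yardstick (lower pKₐ → better LG).
PhCH(CH₃)–N₂⁺ loses N₂: no meaningful conjugate acid; N₂ departs as an exceptionally stable neutral molecule
PhCH(CH₃)–OTf loses OTf⁻: pKₐ(CF₃SO₃H (triflic acid)) ≈ -14
PhCH(CH₃)–Br loses Br⁻: pKₐ(HBr) ≈ -9
PhCH(CH₃)–OC(O)CF₃ loses CF₃COO⁻: pKₐ(CF₃COOH) ≈ 0.2
PhCH(CH₃)–OC(O)C₆H₄NO₂ loses p-O₂N–C₆H₄–COO⁻: pKₐ(p-nitrobenzoic acid) ≈ 3.4

PhCH(CH₃)–N₂⁺ > PhCH(CH₃)–OTf > PhCH(CH₃)–Br > PhCH(CH₃)–OC(O)CF₃ > PhCH(CH₃)–OC(O)C₆H₄NO₂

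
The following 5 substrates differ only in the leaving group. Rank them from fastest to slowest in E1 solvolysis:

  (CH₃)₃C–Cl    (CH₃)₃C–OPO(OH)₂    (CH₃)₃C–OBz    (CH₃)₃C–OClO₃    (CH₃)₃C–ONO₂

With the same alkyl group throughout, only the leaving group differentiates the rates.
The more stable X⁻ (or X) is on its own — i.e. the weaker a base it is — the better a leaving group it makes.
(CH₃)₃C–OClO₃ loses ClO₄⁻: pKₐ(HClO₄) ≈ -10
(CH₃)₃C–Cl loses Cl⁻: pKₐ(HCl) ≈ -7
(CH₃)₃C–ONO₂ loses NO₃⁻: pKₐ(HNO₃) ≈ -1.3
(CH₃)₃C–OPO(OH)₂ loses H₂PO₄⁻: pKₐ(H₃PO₄) ≈ 2.1
(CH₃)₃C–OBz loses PhCOO⁻: pKₐ(C₆H₅COOH) ≈ 4.2

(CH₃)₃C–OClO₃ > (CH₃)₃C–Cl > (CH₃)₃C–ONO₂ > (CH₃)₃C–OPO(OH)₂ > (CH₃)₃C–OBz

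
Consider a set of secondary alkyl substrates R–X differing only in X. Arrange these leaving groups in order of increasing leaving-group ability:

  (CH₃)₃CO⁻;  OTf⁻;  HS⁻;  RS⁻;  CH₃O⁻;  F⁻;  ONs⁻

The more stable X⁻ (or X) is on its own — i.e. the weaker a base it is — the better a leaving group it makes.
OTf⁻: pKₐ(CF₃SO₃H (triflic acid)) ≈ -14 — charge spread over three oxygens and a CF₃ group; the premier leaving group in synthesis
ONs⁻: pKₐ(p-O₂NC₆H₄SO₃H) ≈ -3.5 — p-nitro group further stabilises the sulfonate
F⁻: pKₐ(HF) ≈ 3.2 — small and strongly basic; the poor halide leaving group
HS⁻: pKₐ(H₂S) ≈ 7 — larger and more polarisable than the oxygen analogue
RS⁻: pKₐ(RSH (a thiol)) ≈ 10.5 — moderately basic; rarely leaves without activation
CH₃O⁻: pKₐ(CH₃OH) ≈ 15.5
(CH₃)₃CO⁻: pKₐ(t-BuOH) ≈ 18 — bulky, strongly basic alkoxide
Reversing gives the worst-to-best order requested.

(CH₃)₃CO⁻ < CH₃O⁻ < RS⁻ < HS⁻ < F⁻ < ONs⁻ < OTf⁻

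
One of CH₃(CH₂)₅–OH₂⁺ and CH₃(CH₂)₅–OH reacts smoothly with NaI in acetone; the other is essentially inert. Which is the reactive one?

CH₃(CH₂)₅–OH₂⁺

From CH₃(CH₂)₅–OH the departing group would be OH⁻ (pKₐ(H₂O) ≈ 15.7). Strong base; essentially never leaves without prior activation.
From CH₃(CH₂)₅–OH₂⁺ the leaving group is H₂O (pKₐ(H₃O⁺) ≈ -1.7). Neutral; leaves from a protonated alcohol (R–OH₂⁺).
(In practice CH₃(CH₂)₅–OH₂⁺ is made from CH₃(CH₂)₅–OH by protonation with strong acid, converting the leaving group from hydroxide to neutral water.)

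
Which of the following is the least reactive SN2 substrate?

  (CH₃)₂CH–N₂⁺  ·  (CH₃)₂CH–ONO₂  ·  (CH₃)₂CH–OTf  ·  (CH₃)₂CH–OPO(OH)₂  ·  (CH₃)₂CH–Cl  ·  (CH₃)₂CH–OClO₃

(CH₃)₂CH–OPO(OH)₂

The skeletons are identical, so relative rate is governed entirely by leaving-group ability.
Rank by basicity of the departing species: weakest base leaves most easily.
(CH₃)₂CH–N₂⁺ loses N₂: no meaningful conjugate acid; N₂ departs as an exceptionally stable neutral molecule
(CH₃)₂CH–OTf loses OTf⁻: pKₐ(CF₃SO₃H (triflic acid)) ≈ -14
(CH₃)₂CH–OClO₃ loses ClO₄⁻: pKₐ(HClO₄) ≈ -10
(CH₃)₂CH–Cl loses Cl⁻: pKₐ(HCl) ≈ -7
(CH₃)₂CH–ONO₂ loses NO₃⁻: pKₐ(HNO₃) ≈ -1.3
(CH₃)₂CH–OPO(OH)₂ loses H₂PO₄⁻: pKₐ(H₃PO₄) ≈ 2.1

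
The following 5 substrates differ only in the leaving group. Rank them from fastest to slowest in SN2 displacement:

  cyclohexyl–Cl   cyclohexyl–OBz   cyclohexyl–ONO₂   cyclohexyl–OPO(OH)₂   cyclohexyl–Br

cyclohexyl–Br > cyclohexyl–Cl > cyclohexyl–ONO₂ > cyclohexyl–OPO(OH)₂ > cyclohexyl–OBz

Same R in every case — rank the leaving groups.
A good leaving group is a weak base: the lower the pKₐ of its conjugate acid, the more readily it departs.
cyclohexyl–Br loses Br⁻: pKₐ(HBr) ≈ -9
cyclohexyl–Cl loses Cl⁻: pKₐ(HCl) ≈ -7
cyclohexyl–ONO₂ loses NO₃⁻: pKₐ(HNO₃) ≈ -1.3
cyclohexyl–OPO(OH)₂ loses H₂PO₄⁻: pKₐ(H₃PO₄) ≈ 2.1
cyclohexyl–OBz loses PhCOO⁻: pKₐ(C₆H₅COOH) ≈ 4.2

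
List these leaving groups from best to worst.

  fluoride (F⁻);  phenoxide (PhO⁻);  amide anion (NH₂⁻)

fluoride (F⁻): pKₐ(HF) ≈ 3.2
phenoxide (PhO⁻): pKₐ(C₆H₅OH (phenol)) ≈ 10
amide anion (NH₂⁻): pKₐ(NH₃) ≈ 38

fluoride (F⁻) > phenoxide (PhO⁻) > amide anion (NH₂⁻)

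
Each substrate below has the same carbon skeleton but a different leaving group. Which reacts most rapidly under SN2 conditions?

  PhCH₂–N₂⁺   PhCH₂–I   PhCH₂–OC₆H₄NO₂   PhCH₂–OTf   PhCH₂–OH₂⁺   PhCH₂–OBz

With the same alkyl group throughout, only the leaving group differentiates the rates.
Leaving-group ability tracks the stability of the departed species; conjugate-acid pKₐ is the usual yardstick (lower pKₐ → better LG).
PhCH₂–N₂⁺ loses N₂: no meaningful conjugate acid; N₂ departs as an exceptionally stable neutral molecule
PhCH₂–OTf loses OTf⁻: pKₐ(CF₃SO₃H (triflic acid)) ≈ -14
PhCH₂–I loses I⁻: pKₐ(HI) ≈ -10
PhCH₂–OH₂⁺ loses H₂O: pKₐ(H₃O⁺) ≈ -1.7
PhCH₂–OBz loses PhCOO⁻: pKₐ(C₆H₅COOH) ≈ 4.2
PhCH₂–OC₆H₄NO₂ loses p-O₂N–C₆H₄–O⁻: pKₐ(p-nitrophenol) ≈ 7.2

PhCH₂–N₂⁺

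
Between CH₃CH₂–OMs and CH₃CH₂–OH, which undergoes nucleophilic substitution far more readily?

CH₃CH₂–OMs

From CH₃CH₂–OH the departing group would be OH⁻ (pKₐ(H₂O) ≈ 15.7). Strong base; essentially never leaves without prior activation.
From CH₃CH₂–OMs the leaving group is OMs⁻ (pKₐ(CH₃SO₃H (MsOH)) ≈ -1.9). Resonance-delocalised alkanesulfonate.
(In practice CH₃CH₂–OMs is made from CH₃CH₂–OH by treatment with MsCl / Et₃N, converting the hydroxyl into a mesylate.)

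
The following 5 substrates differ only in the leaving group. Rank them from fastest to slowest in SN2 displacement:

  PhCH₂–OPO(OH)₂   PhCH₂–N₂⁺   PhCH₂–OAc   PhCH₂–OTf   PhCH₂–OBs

With the same alkyl group throughout, only the leaving group differentiates the rates.
The more stable X⁻ (or X) is on its own — i.e. the weaker a base it is — the better a leaving group it makes.
PhCH₂–N₂⁺ loses N₂: no meaningful conjugate acid; N₂ departs as an exceptionally stable neutral molecule
PhCH₂–OTf loses OTf⁻: pKₐ(CF₃SO₃H (triflic acid)) ≈ -14
PhCH₂–OBs loses OBs⁻: pKₐ(p-BrC₆H₄SO₃H) ≈ -2.8
PhCH₂–OPO(OH)₂ loses H₂PO₄⁻: pKₐ(H₃PO₄) ≈ 2.1
PhCH₂–OAc loses AcO⁻: pKₐ(CH₃COOH) ≈ 4.8

PhCH₂–N₂⁺ > PhCH₂–OTf > PhCH₂–OBs > PhCH₂–OPO(OH)₂ > PhCH₂–OAc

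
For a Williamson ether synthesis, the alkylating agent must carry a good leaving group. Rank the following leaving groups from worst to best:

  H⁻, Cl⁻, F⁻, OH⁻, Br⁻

H⁻ < OH⁻ < F⁻ < Cl⁻ < Br⁻

The more stable X⁻ (or X) is on its own — i.e. the weaker a base it is — the better a leaving group it makes.
Br⁻: pKₐ(HBr) ≈ -9
Cl⁻: pKₐ(HCl) ≈ -7
F⁻: pKₐ(HF) ≈ 3.2
OH⁻: pKₐ(H₂O) ≈ 15.7
H⁻: pKₐ(H₂) ≈ 36
Reversing gives the worst-to-best order requested.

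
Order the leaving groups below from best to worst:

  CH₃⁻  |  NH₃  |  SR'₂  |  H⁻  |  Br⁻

Br⁻ > SR'₂ > NH₃ > H⁻ > CH₃⁻

A good leaving group is a weak base: the lower the pKₐ of its conjugate acid, the more readily it departs.
Br⁻: pKₐ(HBr) ≈ -9
SR'₂: pKₐ(R'₂SH⁺) ≈ -7
NH₃: pKₐ(NH₄⁺) ≈ 9.2
H⁻: pKₐ(H₂) ≈ 36
CH₃⁻: pKₐ(CH₄) ≈ 48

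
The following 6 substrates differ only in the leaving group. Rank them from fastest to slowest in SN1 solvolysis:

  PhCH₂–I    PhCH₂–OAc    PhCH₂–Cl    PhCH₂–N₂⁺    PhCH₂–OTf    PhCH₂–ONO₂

PhCH₂–N₂⁺ > PhCH₂–OTf > PhCH₂–I > PhCH₂–Cl > PhCH₂–ONO₂ > PhCH₂–OAc

The skeletons are identical, so relative rate is governed entirely by leaving-group ability.
Rank by basicity of the departing species: weakest base leaves most easily.
PhCH₂–N₂⁺ loses N₂: no meaningful conjugate acid; N₂ departs as an exceptionally stable neutral molecule
PhCH₂–OTf loses OTf⁻: pKₐ(CF₃SO₃H (triflic acid)) ≈ -14
PhCH₂–I loses I⁻: pKₐ(HI) ≈ -10
PhCH₂–Cl loses Cl⁻: pKₐ(HCl) ≈ -7
PhCH₂–ONO₂ loses NO₃⁻: pKₐ(HNO₃) ≈ -1.3
PhCH₂–OAc loses AcO⁻: pKₐ(CH₃COOH) ≈ 4.8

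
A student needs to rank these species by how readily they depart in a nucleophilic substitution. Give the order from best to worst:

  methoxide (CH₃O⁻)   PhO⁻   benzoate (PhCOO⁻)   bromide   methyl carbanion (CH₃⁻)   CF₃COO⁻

bromide > CF₃COO⁻ > benzoate (PhCOO⁻) > PhO⁻ > methoxide (CH₃O⁻) > methyl carbanion (CH₃⁻)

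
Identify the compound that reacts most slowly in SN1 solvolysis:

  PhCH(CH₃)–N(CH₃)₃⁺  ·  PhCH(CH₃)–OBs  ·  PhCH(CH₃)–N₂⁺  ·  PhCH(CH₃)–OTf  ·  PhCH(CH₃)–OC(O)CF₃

PhCH(CH₃)–N(CH₃)₃⁺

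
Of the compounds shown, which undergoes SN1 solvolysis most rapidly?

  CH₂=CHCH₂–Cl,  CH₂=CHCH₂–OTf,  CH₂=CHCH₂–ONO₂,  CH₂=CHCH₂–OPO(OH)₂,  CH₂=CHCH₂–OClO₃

CH₂=CHCH₂–OTf

With the same alkyl group throughout, only the leaving group differentiates the rates.
Leaving-group ability tracks the stability of the departed species; conjugate-acid pKₐ is the usual yardstick (lower pKₐ → better LG).
CH₂=CHCH₂–OTf loses OTf⁻: pKₐ(CF₃SO₃H (triflic acid)) ≈ -14
CH₂=CHCH₂–OClO₃ loses ClO₄⁻: pKₐ(HClO₄) ≈ -10
CH₂=CHCH₂–Cl loses Cl⁻: pKₐ(HCl) ≈ -7
CH₂=CHCH₂–ONO₂ loses NO₃⁻: pKₐ(HNO₃) ≈ -1.3
CH₂=CHCH₂–OPO(OH)₂ loses H₂PO₄⁻: pKₐ(H₃PO₄) ≈ 2.1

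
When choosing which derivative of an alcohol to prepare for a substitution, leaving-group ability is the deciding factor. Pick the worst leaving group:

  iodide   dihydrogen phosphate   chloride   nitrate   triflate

triflate: pKₐ(CF₃SO₃H (triflic acid)) ≈ -14
iodide: pKₐ(HI) ≈ -10
chloride: pKₐ(HCl) ≈ -7
nitrate: pKₐ(HNO₃) ≈ -1.3
dihydrogen phosphate: pKₐ(H₃PO₄) ≈ 2.1

dihydrogen phosphate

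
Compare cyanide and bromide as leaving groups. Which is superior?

bromide is the better leaving group.
pKₐ(HBr) ≈ -9 versus pKₐ(HCN) ≈ 9.2: bromide is the much weaker base.
Weak base; good leaving group.

bromide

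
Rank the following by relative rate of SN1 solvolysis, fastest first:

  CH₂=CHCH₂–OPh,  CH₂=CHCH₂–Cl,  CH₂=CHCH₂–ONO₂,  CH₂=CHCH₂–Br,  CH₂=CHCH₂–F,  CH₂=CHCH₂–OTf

Identical carbon frameworks mean the comparison reduces to leaving-group quality.
A good leaving group is a weak base: the lower the pKₐ of its conjugate acid, the more readily it departs.
CH₂=CHCH₂–OTf loses OTf⁻: pKₐ(CF₃SO₃H (triflic acid)) ≈ -14
CH₂=CHCH₂–Br loses Br⁻: pKₐ(HBr) ≈ -9
CH₂=CHCH₂–Cl loses Cl⁻: pKₐ(HCl) ≈ -7
CH₂=CHCH₂–ONO₂ loses NO₃⁻: pKₐ(HNO₃) ≈ -1.3
CH₂=CHCH₂–F loses F⁻: pKₐ(HF) ≈ 3.2
CH₂=CHCH₂–OPh loses PhO⁻: pKₐ(C₆H₅OH (phenol)) ≈ 10

CH₂=CHCH₂–OTf > CH₂=CHCH₂–Br > CH₂=CHCH₂–Cl > CH₂=CHCH₂–ONO₂ > CH₂=CHCH₂–F > CH₂=CHCH₂–OPh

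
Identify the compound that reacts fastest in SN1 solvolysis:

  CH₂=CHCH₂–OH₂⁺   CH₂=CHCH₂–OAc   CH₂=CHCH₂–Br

CH₂=CHCH₂–Br

Identical carbon frameworks mean the comparison reduces to leaving-group quality.
Rank by basicity of the departing species: weakest base leaves most easily.
CH₂=CHCH₂–Br loses Br⁻: pKₐ(HBr) ≈ -9
CH₂=CHCH₂–OH₂⁺ loses H₂O: pKₐ(H₃O⁺) ≈ -1.7
CH₂=CHCH₂–OAc loses AcO⁻: pKₐ(CH₃COOH) ≈ 4.8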